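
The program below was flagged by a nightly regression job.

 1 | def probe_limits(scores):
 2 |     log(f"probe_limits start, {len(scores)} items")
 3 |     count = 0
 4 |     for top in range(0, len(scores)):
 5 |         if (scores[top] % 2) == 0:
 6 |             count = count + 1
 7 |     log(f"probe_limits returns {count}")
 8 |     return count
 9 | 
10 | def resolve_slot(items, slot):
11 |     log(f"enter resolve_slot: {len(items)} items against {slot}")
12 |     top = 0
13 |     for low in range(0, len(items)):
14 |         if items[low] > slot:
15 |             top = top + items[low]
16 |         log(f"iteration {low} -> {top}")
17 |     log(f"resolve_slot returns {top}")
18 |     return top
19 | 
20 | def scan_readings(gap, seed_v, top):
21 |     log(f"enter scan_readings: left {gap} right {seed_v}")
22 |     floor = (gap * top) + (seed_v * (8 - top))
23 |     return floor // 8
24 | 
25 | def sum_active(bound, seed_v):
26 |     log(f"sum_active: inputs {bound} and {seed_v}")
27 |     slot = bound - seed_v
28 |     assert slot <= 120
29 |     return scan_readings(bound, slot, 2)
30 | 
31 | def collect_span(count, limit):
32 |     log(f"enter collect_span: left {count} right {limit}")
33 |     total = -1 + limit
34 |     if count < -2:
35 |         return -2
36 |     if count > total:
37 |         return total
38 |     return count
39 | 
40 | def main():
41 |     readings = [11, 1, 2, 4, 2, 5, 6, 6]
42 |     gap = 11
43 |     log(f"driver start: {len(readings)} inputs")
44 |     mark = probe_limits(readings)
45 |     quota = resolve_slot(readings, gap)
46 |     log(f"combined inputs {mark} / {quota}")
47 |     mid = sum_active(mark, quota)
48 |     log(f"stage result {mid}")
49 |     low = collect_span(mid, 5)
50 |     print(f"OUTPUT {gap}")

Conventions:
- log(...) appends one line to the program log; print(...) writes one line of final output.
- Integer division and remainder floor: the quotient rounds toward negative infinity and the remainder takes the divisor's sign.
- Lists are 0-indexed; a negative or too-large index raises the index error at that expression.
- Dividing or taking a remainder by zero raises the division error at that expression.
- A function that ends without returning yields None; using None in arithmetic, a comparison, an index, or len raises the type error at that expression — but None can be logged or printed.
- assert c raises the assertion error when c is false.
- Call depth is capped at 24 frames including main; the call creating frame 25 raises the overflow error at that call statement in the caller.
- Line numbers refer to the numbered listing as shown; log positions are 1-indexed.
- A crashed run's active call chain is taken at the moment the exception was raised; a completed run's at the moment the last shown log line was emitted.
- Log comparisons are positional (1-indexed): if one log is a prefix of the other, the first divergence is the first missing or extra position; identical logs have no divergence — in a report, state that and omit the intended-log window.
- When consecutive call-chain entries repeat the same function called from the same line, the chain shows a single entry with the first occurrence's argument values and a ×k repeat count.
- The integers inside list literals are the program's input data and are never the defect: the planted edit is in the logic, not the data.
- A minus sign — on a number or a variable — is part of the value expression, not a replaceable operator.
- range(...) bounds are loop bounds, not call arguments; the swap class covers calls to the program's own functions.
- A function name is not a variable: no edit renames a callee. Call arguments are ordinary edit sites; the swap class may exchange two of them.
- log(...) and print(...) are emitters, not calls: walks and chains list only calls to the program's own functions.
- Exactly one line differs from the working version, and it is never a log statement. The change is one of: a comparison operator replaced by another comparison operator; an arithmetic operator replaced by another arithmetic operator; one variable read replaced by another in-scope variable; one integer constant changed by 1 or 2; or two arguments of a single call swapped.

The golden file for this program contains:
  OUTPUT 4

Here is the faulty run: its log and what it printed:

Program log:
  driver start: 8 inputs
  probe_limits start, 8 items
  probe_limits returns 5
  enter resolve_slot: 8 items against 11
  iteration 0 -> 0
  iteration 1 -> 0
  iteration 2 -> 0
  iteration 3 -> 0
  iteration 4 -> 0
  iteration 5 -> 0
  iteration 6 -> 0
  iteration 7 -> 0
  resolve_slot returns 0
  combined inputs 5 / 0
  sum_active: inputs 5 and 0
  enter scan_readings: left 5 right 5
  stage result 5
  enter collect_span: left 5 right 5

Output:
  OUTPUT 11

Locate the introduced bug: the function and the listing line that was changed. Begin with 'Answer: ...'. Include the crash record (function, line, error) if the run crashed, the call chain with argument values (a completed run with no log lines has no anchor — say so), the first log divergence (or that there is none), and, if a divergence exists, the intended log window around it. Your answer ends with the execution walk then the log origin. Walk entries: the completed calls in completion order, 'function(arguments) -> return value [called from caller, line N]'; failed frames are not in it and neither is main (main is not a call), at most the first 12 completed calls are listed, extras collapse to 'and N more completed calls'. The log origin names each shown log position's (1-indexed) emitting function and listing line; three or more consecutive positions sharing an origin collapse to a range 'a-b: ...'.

Answer: the defect is in main at line 50.
Key observation: Log streams are identical — the defect surfaces only in the printed output.
Call chain: main -> collect_span(5, 5) (called at line 49).
First divergence: none — the logs agree in full.
Execution walk:
  probe_limits([11, 1, 2, 4, 2, 5, 6, 6]) -> 5  [called from main, line 44]
  resolve_slot([11, 1, 2, 4, 2, 5, 6, 6], 11) -> 0  [called from main, line 45]
  scan_readings(5, 5, 2) -> 5  [called from sum_active, line 29]
  sum_active(5, 0) -> 5  [called from main, line 47]
  collect_span(5, 5) -> 4  [called from main, line 49]
Origin of each log line:
  1: emitted by main (line 43)
  2: emitted by probe_limits (line 2)
  3: emitted by probe_limits (line 7)
  4: emitted by resolve_slot (line 11)
  5-12: emitted by resolve_slot (line 16)
  13: emitted by resolve_slot (line 17)
  14: emitted by main (line 46)
  15: emitted by sum_active (line 26)
  16: emitted by scan_readings (line 21)
  17: emitted by main (line 48)
  18: emitted by collect_span (line 32)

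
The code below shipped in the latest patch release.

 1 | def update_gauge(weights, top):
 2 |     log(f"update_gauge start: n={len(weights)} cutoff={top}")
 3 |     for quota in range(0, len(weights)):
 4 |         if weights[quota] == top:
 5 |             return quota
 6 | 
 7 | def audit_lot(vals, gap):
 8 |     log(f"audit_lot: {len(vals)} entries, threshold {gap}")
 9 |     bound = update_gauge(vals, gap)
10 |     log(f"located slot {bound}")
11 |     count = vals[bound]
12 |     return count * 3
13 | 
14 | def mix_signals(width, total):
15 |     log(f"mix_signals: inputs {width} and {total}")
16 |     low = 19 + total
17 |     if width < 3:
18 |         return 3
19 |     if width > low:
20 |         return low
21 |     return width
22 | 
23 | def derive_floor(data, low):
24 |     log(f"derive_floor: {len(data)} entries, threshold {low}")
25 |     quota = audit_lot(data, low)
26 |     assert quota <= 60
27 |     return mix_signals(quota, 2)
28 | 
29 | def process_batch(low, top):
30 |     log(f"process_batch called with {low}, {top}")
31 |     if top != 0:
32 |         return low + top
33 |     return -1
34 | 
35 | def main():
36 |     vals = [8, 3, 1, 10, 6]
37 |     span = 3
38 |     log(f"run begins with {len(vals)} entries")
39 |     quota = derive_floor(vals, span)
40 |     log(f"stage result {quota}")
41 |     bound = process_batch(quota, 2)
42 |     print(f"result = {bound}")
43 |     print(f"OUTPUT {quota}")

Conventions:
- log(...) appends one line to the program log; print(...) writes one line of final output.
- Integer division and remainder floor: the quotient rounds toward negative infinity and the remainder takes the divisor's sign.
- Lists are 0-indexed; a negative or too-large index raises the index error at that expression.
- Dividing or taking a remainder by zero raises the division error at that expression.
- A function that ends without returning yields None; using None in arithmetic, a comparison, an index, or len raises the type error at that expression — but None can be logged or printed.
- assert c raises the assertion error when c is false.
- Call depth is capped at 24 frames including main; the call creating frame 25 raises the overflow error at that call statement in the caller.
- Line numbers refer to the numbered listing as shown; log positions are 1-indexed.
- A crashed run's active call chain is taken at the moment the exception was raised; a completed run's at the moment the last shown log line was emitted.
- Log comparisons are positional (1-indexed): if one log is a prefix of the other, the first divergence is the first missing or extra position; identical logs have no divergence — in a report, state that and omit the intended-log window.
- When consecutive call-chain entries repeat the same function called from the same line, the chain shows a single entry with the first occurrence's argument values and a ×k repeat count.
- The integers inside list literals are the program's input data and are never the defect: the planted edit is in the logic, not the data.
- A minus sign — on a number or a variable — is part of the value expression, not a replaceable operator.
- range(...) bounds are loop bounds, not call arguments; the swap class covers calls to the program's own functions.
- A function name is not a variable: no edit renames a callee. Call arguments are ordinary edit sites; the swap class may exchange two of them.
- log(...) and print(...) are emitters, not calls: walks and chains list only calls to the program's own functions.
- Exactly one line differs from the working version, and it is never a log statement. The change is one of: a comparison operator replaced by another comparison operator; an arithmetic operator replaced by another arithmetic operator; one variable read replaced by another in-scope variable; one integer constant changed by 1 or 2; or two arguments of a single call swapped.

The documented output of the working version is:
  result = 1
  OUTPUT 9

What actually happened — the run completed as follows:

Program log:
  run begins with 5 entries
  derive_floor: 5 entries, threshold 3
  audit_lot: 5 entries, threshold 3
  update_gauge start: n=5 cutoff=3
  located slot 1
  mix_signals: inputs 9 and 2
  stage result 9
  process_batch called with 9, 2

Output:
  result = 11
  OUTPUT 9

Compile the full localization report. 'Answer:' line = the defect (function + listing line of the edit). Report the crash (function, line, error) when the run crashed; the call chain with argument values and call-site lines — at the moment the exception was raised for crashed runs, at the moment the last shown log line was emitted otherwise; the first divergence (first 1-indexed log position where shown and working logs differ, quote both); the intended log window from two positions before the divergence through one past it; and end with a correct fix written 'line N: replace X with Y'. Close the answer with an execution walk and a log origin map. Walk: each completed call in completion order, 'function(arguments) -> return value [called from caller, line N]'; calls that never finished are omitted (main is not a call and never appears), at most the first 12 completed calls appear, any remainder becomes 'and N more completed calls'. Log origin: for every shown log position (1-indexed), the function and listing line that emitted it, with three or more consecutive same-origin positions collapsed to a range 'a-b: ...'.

Answer: the defect is in process_batch at line 32.
Key fact: Nothing in the log betrays the bug — only the output does.
Call chain: main -> process_batch(9, 2) (called at line 41).
First divergence: there is none — every log position agrees.
Execution walk:
  update_gauge([8, 3, 1, 10, 6], 3) -> 1  [called from audit_lot, line 9]
  audit_lot([8, 3, 1, 10, 6], 3) -> 9  [called from derive_floor, line 25]
  mix_signals(9, 2) -> 9  [called from derive_floor, line 27]
  derive_floor([8, 3, 1, 10, 6], 3) -> 9  [called from main, line 39]
  process_batch(9, 2) -> 11  [called from main, line 41]
Origin of each log line:
  1: logged in main at line 38
  2: logged in derive_floor at line 24
  3: logged in audit_lot at line 8
  4: logged in update_gauge at line 2
  5: logged in audit_lot at line 10
  6: logged in mix_signals at line 15
  7: logged in main at line 40
  8: logged in process_batch at line 30
A correct fix: line 32: replace `+` with `%`.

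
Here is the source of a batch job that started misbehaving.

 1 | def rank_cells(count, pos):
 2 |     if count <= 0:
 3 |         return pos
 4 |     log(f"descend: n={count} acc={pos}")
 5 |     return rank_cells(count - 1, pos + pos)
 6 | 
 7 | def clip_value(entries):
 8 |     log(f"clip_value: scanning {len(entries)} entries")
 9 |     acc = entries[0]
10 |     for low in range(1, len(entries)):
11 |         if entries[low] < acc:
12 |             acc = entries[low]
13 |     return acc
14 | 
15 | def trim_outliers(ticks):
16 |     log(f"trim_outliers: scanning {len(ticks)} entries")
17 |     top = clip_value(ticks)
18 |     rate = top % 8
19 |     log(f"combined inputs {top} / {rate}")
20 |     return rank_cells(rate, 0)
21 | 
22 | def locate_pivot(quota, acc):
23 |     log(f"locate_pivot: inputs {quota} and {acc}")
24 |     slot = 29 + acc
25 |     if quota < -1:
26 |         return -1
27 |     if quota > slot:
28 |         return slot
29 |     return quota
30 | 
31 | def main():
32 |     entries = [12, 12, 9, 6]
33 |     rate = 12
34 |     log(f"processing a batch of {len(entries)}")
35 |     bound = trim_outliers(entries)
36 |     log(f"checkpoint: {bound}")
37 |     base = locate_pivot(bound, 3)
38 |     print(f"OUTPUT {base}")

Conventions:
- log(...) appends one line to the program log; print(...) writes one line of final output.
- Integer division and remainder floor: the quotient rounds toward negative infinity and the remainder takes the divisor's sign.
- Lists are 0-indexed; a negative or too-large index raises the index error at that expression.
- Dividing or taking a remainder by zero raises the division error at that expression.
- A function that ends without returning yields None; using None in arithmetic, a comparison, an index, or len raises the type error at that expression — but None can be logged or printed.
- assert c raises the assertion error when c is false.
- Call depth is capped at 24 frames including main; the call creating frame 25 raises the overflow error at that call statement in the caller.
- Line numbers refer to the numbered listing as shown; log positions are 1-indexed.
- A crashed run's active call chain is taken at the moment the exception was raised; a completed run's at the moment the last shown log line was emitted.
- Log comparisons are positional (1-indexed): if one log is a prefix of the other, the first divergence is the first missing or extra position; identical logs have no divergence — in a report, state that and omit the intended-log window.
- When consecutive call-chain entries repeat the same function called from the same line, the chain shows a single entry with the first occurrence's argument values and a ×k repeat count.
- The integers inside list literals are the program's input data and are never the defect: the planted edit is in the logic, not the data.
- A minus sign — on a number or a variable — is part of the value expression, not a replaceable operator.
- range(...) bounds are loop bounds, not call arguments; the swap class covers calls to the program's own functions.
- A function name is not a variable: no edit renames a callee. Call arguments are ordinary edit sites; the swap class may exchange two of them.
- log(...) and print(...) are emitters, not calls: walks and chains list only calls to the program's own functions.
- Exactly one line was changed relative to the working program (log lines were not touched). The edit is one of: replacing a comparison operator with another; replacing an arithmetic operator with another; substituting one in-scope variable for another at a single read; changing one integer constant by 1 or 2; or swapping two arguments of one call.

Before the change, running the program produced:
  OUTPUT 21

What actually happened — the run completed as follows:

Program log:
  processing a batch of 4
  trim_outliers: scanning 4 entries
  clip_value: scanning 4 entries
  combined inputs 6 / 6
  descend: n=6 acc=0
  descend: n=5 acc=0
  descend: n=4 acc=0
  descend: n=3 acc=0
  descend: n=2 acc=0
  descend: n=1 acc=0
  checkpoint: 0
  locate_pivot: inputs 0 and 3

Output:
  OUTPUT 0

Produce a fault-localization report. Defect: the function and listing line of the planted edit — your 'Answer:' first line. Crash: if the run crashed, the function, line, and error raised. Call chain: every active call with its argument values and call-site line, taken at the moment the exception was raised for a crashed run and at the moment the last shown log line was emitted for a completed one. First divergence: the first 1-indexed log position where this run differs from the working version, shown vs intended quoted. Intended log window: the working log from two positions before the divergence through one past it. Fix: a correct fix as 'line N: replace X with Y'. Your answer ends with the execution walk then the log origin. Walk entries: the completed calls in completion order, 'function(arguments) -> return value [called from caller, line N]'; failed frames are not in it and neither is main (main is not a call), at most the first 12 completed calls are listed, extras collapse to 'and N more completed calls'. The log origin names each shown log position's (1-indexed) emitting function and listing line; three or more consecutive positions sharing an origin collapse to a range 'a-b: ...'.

Answer: the defect is in rank_cells at line 5.
Key fact: Position 6 is the first bad log line: 'descend: n=5 acc=0' should read 'descend: n=5 acc=6'.
Call chain: main -> locate_pivot(0, 3) (called at line 37).
First divergence: at position 6 the run shows 'descend: n=5 acc=0' where the working version logs 'descend: n=5 acc=6'.
Intended log window:
  4: combined inputs 6 / 6
  5: descend: n=6 acc=0
  6: descend: n=5 acc=6
  7: descend: n=4 acc=11
Execution walk:
  clip_value([12, 12, 9, 6]) -> 6  [called from trim_outliers, line 17]
  rank_cells(0, 0) -> 0  [called from rank_cells, line 5]
  rank_cells(1, 0) -> 0  [called from rank_cells, line 5]
  rank_cells(2, 0) -> 0  [called from rank_cells, line 5]
  rank_cells(3, 0) -> 0  [called from rank_cells, line 5]
  rank_cells(4, 0) -> 0  [called from rank_cells, line 5]
  rank_cells(5, 0) -> 0  [called from rank_cells, line 5]
  rank_cells(6, 0) -> 0  [called from trim_outliers, line 20]
  trim_outliers([12, 12, 9, 6]) -> 0  [called from main, line 35]
  locate_pivot(0, 3) -> 0  [called from main, line 37]
Origin of each log line:
  1: logged in main at line 34
  2: logged in trim_outliers at line 16
  3: logged in clip_value at line 8
  4: logged in trim_outliers at line 19
  5-10: logged in rank_cells at line 4
  11: logged in main at line 36
  12: logged in locate_pivot at line 23
A correct fix: line 5: replace `pos + pos` with `pos + count`.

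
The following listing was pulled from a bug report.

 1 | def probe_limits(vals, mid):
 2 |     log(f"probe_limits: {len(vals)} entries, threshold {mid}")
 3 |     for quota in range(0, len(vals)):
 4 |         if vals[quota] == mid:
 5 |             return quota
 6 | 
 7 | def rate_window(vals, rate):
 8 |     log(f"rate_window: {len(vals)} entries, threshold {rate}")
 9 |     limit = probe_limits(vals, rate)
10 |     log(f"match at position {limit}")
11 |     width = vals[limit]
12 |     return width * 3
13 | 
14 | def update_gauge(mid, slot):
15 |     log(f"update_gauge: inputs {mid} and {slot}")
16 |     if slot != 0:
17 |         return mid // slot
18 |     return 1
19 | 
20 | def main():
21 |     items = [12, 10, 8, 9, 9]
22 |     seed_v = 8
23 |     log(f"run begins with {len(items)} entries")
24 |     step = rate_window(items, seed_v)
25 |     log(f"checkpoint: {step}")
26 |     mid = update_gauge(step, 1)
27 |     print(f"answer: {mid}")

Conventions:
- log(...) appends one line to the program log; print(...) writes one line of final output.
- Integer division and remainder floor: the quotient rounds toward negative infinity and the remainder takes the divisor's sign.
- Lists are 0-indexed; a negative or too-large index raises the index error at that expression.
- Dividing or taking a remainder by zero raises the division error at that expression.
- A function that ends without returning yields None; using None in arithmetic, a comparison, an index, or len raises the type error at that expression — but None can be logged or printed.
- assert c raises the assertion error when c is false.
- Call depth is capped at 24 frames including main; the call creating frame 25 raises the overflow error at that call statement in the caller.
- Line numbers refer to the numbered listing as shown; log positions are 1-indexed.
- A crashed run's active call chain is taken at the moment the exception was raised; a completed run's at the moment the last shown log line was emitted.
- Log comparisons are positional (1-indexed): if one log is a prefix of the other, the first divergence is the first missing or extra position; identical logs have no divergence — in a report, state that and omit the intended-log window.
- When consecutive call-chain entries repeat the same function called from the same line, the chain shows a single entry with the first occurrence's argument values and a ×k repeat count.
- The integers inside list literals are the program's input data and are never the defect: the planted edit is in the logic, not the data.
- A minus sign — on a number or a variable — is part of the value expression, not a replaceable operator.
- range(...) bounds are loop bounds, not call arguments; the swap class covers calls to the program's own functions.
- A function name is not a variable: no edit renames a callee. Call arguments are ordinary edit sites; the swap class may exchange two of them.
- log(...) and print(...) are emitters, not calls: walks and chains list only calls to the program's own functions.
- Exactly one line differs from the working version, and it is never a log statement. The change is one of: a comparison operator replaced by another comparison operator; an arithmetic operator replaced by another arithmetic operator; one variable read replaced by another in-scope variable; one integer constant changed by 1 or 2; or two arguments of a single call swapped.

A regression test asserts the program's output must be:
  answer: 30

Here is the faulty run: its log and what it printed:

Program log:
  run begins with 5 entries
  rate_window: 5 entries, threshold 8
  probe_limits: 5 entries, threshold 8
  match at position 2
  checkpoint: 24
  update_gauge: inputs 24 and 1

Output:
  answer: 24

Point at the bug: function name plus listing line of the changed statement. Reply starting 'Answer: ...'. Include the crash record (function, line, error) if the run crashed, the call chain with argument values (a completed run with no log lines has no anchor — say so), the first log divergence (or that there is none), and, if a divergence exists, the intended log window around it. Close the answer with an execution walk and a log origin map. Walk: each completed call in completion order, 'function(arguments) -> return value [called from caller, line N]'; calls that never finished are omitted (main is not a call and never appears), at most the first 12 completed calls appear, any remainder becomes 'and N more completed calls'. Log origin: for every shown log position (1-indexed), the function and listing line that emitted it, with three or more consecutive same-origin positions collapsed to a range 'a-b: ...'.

Answer: the defect is in main at line 22.
Key observation: At log position 2 the runs split — shown 'rate_window: 5 entries, threshold 8', but the working version logs 'rate_window: 5 entries, threshold 10'.
Call chain: main -> update_gauge(24, 1) (called at line 26).
First divergence: at position 2 the run shows 'rate_window: 5 entries, threshold 8' where the working version logs 'rate_window: 5 entries, threshold 10'.
Intended log window:
  1: run begins with 5 entries
  2: rate_window: 5 entries, threshold 10
  3: probe_limits: 5 entries, threshold 10
Execution walk:
  probe_limits([12, 10, 8, 9, 9], 8) -> 2  [called from rate_window, line 9]
  rate_window([12, 10, 8, 9, 9], 8) -> 24  [called from main, line 24]
  update_gauge(24, 1) -> 24  [called from main, line 26]
Origin of each log line:
  1: from main, line 23
  2: from rate_window, line 8
  3: from probe_limits, line 2
  4: from rate_window, line 10
  5: from main, line 25
  6: from update_gauge, line 15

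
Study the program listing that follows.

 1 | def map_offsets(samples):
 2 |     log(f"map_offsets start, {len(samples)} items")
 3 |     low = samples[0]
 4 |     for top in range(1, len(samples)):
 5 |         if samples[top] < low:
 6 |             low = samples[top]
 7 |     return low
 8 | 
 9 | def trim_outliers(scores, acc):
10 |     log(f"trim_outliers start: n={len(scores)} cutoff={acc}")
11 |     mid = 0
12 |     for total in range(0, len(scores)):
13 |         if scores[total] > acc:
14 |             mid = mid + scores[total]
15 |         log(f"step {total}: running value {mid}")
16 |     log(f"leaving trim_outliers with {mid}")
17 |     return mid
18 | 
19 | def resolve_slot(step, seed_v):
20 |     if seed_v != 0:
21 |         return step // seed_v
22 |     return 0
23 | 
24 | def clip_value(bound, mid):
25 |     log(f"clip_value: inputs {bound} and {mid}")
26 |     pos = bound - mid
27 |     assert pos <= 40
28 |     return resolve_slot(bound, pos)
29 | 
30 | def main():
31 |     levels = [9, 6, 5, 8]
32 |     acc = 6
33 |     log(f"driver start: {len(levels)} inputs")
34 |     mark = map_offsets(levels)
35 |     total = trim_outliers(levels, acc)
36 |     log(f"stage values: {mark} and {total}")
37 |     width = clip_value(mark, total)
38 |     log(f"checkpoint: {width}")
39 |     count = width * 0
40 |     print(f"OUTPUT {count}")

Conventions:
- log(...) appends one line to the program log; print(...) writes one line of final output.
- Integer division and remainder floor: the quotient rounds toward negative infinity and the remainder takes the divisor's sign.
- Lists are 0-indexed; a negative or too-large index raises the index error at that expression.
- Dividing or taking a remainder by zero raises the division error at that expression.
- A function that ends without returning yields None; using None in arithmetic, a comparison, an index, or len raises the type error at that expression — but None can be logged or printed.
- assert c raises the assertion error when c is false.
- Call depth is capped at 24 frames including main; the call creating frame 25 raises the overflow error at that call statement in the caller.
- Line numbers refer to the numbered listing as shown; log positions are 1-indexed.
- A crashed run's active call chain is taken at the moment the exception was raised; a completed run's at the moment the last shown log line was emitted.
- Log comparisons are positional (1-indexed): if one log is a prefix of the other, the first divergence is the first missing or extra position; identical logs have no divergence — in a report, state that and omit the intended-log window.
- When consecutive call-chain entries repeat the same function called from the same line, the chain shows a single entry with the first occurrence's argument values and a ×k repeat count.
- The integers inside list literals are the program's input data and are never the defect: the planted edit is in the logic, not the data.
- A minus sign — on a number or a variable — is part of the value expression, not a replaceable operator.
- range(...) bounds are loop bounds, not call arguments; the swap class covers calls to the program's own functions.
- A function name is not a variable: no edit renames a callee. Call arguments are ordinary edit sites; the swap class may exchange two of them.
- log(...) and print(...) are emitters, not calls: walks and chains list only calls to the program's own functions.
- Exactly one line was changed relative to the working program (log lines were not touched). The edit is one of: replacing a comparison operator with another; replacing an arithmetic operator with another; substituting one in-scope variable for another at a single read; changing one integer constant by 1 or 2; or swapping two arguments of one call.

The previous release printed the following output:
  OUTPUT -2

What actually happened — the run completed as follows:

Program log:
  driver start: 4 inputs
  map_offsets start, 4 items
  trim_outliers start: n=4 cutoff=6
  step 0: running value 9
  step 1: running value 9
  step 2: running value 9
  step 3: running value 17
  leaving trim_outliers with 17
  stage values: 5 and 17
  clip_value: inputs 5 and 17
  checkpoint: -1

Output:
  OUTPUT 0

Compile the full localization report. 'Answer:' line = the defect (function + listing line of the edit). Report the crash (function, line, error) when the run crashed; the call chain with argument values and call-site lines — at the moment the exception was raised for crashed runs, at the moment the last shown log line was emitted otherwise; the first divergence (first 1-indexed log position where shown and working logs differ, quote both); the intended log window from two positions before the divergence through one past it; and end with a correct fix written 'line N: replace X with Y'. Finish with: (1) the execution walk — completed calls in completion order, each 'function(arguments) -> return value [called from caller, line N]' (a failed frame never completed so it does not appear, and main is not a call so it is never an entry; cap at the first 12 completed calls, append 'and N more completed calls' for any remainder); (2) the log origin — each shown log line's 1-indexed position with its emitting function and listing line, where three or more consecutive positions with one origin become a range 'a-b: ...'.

Answer: the defect is in main at line 39.
Key observation: The two runs log identically and part ways only at the printed values.
Call chain: main.
First divergence: none; the two logs match at every position.
Execution walk:
  map_offsets([9, 6, 5, 8]) -> 5  [called from main, line 34]
  trim_outliers([9, 6, 5, 8], 6) -> 17  [called from main, line 35]
  resolve_slot(5, -12) -> -1  [called from clip_value, line 28]
  clip_value(5, 17) -> -1  [called from main, line 37]
Log origin:
  1: emitted by main (line 33)
  2: emitted by map_offsets (line 2)
  3: emitted by trim_outliers (line 10)
  4-7: emitted by trim_outliers (line 15)
  8: emitted by trim_outliers (line 16)
  9: emitted by main (line 36)
  10: emitted by clip_value (line 25)
  11: emitted by main (line 38)
A correct fix: line 39: replace `0` with `2`.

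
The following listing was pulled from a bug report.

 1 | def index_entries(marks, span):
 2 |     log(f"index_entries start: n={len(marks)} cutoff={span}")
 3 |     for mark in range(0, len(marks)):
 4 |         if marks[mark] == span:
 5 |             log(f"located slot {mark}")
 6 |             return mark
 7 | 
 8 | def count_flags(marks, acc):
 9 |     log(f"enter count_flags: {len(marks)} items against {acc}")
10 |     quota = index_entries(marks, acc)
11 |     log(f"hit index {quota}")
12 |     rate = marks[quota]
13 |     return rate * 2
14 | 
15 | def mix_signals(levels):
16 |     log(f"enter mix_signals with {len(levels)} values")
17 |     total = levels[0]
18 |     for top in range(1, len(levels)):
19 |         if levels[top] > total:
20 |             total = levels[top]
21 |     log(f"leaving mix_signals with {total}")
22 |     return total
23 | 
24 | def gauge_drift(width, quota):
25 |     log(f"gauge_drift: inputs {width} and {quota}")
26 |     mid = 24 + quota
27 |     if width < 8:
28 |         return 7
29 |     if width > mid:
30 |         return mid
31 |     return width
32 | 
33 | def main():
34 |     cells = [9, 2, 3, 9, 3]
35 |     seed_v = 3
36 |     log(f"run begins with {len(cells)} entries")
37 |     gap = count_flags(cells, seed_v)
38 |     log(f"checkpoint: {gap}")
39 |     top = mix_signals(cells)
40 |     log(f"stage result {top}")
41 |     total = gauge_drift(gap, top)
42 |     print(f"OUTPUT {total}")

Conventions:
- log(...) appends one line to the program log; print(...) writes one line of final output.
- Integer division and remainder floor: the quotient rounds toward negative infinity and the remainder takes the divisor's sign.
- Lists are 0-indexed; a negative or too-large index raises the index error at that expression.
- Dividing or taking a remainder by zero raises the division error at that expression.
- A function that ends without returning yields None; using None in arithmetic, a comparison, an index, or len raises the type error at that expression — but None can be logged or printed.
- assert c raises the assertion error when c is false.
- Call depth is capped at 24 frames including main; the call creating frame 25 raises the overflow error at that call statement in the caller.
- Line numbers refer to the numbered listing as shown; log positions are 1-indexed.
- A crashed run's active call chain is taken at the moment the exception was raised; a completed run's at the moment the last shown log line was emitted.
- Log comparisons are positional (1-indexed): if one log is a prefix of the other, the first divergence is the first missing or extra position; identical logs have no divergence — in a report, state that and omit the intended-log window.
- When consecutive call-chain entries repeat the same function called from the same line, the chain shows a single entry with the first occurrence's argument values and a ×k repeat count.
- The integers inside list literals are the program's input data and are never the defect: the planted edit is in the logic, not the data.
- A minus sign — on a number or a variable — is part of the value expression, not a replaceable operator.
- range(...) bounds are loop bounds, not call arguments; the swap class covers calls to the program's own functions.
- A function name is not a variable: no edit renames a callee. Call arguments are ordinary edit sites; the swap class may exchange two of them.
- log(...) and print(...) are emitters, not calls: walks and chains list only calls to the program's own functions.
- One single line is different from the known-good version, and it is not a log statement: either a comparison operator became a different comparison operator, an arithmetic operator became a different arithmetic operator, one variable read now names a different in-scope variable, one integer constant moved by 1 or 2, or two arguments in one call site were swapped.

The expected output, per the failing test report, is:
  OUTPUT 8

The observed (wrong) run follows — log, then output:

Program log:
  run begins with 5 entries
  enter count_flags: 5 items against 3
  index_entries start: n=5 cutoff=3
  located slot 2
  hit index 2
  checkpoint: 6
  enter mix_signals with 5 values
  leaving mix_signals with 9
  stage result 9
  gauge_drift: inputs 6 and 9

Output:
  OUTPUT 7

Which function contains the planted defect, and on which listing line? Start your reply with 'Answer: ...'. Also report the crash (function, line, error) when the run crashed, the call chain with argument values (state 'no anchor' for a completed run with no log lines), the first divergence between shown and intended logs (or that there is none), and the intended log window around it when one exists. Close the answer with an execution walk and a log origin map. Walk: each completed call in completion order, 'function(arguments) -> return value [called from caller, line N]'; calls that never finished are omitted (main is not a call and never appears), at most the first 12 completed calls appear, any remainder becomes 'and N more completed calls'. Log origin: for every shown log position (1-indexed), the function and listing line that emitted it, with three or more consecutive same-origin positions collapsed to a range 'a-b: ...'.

Answer: the defect is in gauge_drift at line 28.
Key observation: The logs agree in full; only the final output differs.
Call chain: main -> gauge_drift(6, 9) (called at line 41).
First divergence: none — the logs agree in full.
Execution walk:
  index_entries([9, 2, 3, 9, 3], 3) -> 2  [called from count_flags, line 10]
  count_flags([9, 2, 3, 9, 3], 3) -> 6  [called from main, line 37]
  mix_signals([9, 2, 3, 9, 3]) -> 9  [called from main, line 39]
  gauge_drift(6, 9) -> 7  [called from main, line 41]
Origin of each log line:
  1: logged in main at line 36
  2: logged in count_flags at line 9
  3: logged in index_entries at line 2
  4: logged in index_entries at line 5
  5: logged in count_flags at line 11
  6: logged in main at line 38
  7: logged in mix_signals at line 16
  8: logged in mix_signals at line 21
  9: logged in main at line 40
  10: logged in gauge_drift at line 25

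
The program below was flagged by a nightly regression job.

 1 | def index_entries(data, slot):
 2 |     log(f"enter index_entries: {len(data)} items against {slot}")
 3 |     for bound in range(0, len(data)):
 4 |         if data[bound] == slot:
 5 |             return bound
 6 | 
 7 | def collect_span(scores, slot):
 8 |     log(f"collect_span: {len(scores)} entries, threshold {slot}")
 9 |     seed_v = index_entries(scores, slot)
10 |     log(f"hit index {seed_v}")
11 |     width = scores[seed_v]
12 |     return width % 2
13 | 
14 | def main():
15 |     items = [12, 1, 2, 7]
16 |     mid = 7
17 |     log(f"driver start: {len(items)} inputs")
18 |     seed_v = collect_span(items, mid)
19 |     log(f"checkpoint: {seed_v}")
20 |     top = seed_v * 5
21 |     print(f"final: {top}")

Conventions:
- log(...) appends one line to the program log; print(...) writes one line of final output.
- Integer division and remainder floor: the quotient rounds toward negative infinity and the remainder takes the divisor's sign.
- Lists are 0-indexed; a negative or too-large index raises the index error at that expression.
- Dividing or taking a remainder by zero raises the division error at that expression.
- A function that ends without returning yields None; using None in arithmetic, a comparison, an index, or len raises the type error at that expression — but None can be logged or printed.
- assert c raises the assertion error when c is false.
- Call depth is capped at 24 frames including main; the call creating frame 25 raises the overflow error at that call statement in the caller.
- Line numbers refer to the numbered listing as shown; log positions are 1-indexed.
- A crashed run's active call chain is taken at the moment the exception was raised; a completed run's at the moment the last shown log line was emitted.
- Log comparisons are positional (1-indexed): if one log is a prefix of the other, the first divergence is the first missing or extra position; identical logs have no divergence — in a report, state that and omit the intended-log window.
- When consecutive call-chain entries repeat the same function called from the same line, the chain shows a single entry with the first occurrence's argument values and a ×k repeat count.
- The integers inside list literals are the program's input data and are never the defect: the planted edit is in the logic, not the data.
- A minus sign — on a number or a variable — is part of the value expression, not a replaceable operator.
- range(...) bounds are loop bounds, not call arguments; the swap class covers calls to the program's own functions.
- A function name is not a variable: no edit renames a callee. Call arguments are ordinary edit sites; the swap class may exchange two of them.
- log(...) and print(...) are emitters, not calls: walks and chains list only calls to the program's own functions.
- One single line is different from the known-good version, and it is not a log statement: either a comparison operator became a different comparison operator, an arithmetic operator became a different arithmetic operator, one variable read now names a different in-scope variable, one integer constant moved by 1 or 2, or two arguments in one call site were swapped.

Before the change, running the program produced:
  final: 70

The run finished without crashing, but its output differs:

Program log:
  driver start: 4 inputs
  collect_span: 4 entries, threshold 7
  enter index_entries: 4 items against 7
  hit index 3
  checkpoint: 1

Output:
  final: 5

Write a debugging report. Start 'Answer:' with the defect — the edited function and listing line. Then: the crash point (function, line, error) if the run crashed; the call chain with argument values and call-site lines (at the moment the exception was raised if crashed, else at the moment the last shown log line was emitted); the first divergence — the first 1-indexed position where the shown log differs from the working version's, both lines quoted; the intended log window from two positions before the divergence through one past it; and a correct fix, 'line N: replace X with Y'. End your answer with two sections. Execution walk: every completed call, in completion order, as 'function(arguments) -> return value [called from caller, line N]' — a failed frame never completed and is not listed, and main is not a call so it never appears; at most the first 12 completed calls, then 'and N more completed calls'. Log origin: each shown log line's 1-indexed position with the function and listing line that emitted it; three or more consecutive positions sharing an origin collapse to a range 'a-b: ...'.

Answer: the defect is in collect_span at line 12.
The tell: Everything matches until log position 5, which reads 'checkpoint: 1' in place of 'checkpoint: 14'.
Call chain: main.
First divergence: at position 5 the run shows 'checkpoint: 1' where the working version logs 'checkpoint: 14'.
Intended log window:
  3: enter index_entries: 4 items against 7
  4: hit index 3
  5: checkpoint: 14
Execution walk:
  index_entries([12, 1, 2, 7], 7) -> 3  [called from collect_span, line 9]
  collect_span([12, 1, 2, 7], 7) -> 1  [called from main, line 18]
Log line origins:
  1 — main, line 17
  2 — collect_span, line 8
  3 — index_entries, line 2
  4 — collect_span, line 10
  5 — main, line 19
A correct fix: line 12: replace `%` with `*`.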